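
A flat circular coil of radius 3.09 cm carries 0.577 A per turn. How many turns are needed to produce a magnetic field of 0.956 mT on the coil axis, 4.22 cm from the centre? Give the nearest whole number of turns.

For an N-turn coil, B = Nμ₀IR²/[2(R²+z²)^(3/2)]. A single turn gives B₁ = 2.42×10⁻⁶ T with R = 0.0309 m, z = 0.0422 m.
N = B/B₁ = 9.56×10⁻⁴ / 2.42×10⁻⁶ = 395.16.

N = 395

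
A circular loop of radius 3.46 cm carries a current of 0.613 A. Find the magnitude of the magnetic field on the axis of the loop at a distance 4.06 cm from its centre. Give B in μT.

On the axis of a circular loop, B = μ₀IR² / [2(R²+z²)^(3/2)].
R² + z² = (0.0346)² + (0.0406)² = 0.002846 m², and (R²+z²)^(3/2) = 1.52×10⁻⁴ m³.
B = (4π×10⁻⁷ × 0.613 × 0.001197) / (2 × 1.52×10⁻⁴) = 3.04×10⁻⁶ T.

B ≈ 3.04 μT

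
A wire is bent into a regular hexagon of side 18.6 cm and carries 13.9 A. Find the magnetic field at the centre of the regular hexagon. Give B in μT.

Each side is a finite straight segment at perpendicular distance d = a/(2 tan(π/6)) = 0.1611 m from the centre, with end-angles ±π/6.
One side contributes B₁ = (μ₀I/4πd)·2 sin(π/6) = 8.63×10⁻⁶ T.
All 6 sides add in the same direction: B = 6 × 8.63×10⁻⁶ = 5.18×10⁻⁵ T.

B ≈ 51.8 μT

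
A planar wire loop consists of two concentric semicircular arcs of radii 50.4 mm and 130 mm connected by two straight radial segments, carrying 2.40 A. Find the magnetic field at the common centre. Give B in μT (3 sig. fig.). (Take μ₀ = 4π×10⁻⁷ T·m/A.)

B ≈ 9.16 μT

The radial connectors point toward the centre, so dl × r̂ = 0 and they contribute nothing.
Each semicircle gives μ₀I/(4R): inner arc 1.50×10⁻⁵ T, outer arc 5.80×10⁻⁶ T.
The two arcs carry current in opposite angular senses, so their fields oppose: B = |1.50×10⁻⁵ − 5.80×10⁻⁶| = 9.16×10⁻⁶ T.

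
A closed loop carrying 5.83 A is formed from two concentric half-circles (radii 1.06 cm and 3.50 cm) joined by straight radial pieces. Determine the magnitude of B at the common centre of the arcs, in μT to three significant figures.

The radial connectors point toward the centre, so dl × r̂ = 0 and they contribute nothing.
Each semicircle gives μ₀I/(4R): inner arc 1.73×10⁻⁴ T, outer arc 5.23×10⁻⁵ T.
The two arcs carry current in opposite angular senses, so their fields oppose: B = |1.73×10⁻⁴ − 5.23×10⁻⁵| = 1.20×10⁻⁴ T.

B ≈ 120 μT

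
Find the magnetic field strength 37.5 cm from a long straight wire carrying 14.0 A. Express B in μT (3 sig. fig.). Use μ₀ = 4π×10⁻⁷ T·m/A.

B ≈ 7.47 μT

For an infinitely long straight wire, B = μ₀I/(2πd).
B = (4π×10⁻⁷ × 14.0) / (2π × 0.375) = 7.47×10⁻⁶ T.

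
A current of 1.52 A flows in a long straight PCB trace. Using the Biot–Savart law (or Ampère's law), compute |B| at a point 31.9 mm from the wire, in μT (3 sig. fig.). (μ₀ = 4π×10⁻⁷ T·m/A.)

For an infinitely long straight wire, B = μ₀I/(2πd).
B = (4π×10⁻⁷ × 1.52) / (2π × 0.0319) = 9.53×10⁻⁶ T.

B ≈ 9.53 μT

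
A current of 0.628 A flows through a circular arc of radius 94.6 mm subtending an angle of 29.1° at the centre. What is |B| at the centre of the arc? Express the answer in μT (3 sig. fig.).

B ≈ 0.337 μT

The Biot–Savart field of a circular arc at its centre is B = μ₀Iφ/(4πR), with φ = 0.5079 rad.
B = (4π×10⁻⁷ × 0.628 × 0.5079) / (4π × 0.0946) = 3.37×10⁻⁷ T.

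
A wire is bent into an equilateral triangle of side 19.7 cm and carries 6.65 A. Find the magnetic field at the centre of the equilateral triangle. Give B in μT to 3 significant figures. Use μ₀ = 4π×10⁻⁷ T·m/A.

B ≈ 60.8 μT

Each side is a finite straight segment at perpendicular distance d = a/(2 tan(π/3)) = 0.05687 m from the centre, with end-angles ±π/3.
One side contributes B₁ = (μ₀I/4πd)·2 sin(π/3) = 2.03×10⁻⁵ T.
All 3 sides add in the same direction: B = 3 × 2.03×10⁻⁵ = 6.08×10⁻⁵ T.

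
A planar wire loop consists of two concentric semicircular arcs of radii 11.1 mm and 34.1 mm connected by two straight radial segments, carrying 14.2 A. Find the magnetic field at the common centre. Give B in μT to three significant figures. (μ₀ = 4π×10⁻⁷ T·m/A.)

B ≈ 271 μT

The radial connectors point toward the centre, so dl × r̂ = 0 and they contribute nothing.
Each semicircle gives μ₀I/(4R): inner arc 4.02×10⁻⁴ T, outer arc 1.31×10⁻⁴ T.
The two arcs carry current in opposite angular senses, so their fields oppose: B = |4.02×10⁻⁴ − 1.31×10⁻⁴| = 2.71×10⁻⁴ T.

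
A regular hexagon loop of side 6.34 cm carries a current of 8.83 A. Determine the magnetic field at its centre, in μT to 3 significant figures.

Each side is a finite straight segment at perpendicular distance d = a/(2 tan(π/6)) = 0.05491 m from the centre, with end-angles ±π/6.
One side contributes B₁ = (μ₀I/4πd)·2 sin(π/6) = 1.61×10⁻⁵ T.
All 6 sides add in the same direction: B = 6 × 1.61×10⁻⁵ = 9.65×10⁻⁵ T.

B ≈ 96.5 μT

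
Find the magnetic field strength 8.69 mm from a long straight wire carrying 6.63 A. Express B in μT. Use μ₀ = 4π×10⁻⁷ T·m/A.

For an infinitely long straight wire, B = μ₀I/(2πd).
B = (4π×10⁻⁷ × 6.63) / (2π × 0.00869) = 1.53×10⁻⁴ T.

B ≈ 153 μT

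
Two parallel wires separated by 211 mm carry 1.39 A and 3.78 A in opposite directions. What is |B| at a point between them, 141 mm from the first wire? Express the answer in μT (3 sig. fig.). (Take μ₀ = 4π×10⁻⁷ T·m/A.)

Each long wire gives B = μ₀I/(2πd). Distances are d₁ = 0.141 m and d₂ = 0.07 m.
B₁ = 1.97×10⁻⁶ T, B₂ = 1.08×10⁻⁵ T.
Between antiparallel currents both contributions point the same way, so they add. B = B₁ + B₂ = 1.97×10⁻⁶ + 1.08×10⁻⁵ = 1.28×10⁻⁵ T.

B ≈ 12.8 μT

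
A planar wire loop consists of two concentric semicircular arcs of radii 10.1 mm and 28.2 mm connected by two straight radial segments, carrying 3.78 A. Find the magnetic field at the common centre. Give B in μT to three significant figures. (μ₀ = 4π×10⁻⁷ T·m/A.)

The radial connectors point toward the centre, so dl × r̂ = 0 and they contribute nothing.
Each semicircle gives μ₀I/(4R): inner arc 1.18×10⁻⁴ T, outer arc 4.21×10⁻⁵ T.
The two arcs carry current in opposite angular senses, so their fields oppose: B = |1.18×10⁻⁴ − 4.21×10⁻⁵| = 7.55×10⁻⁵ T.

B ≈ 75.5 μT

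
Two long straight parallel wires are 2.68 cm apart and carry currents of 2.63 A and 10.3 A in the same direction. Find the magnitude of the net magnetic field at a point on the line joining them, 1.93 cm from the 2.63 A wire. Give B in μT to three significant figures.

Each long wire gives B = μ₀I/(2πd). Distances are d₁ = 0.0193 m and d₂ = 0.0075 m.
B₁ = 2.73×10⁻⁵ T, B₂ = 2.75×10⁻⁴ T.
Between parallel currents the two contributions point in opposite directions, so they subtract. B = |B₁ − B₂| = |2.73×10⁻⁵ − 2.75×10⁻⁴| = 2.47×10⁻⁴ T.

B ≈ 247 μT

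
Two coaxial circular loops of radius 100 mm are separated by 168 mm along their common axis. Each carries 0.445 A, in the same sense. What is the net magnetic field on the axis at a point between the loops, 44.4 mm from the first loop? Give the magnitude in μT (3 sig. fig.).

B ≈ 2.83 μT

Each loop contributes B = μ₀IR²/[2(R²+z²)^(3/2)] on the axis, with z measured from that loop.
Loop 1 (z = 0.0444 m): B₁ = 2.13×10⁻⁶ T. Loop 2 (z = 0.1236 m): B₂ = 6.96×10⁻⁷ T.
The fields add: B = B₁ + B₂ = 2.83×10⁻⁶ T.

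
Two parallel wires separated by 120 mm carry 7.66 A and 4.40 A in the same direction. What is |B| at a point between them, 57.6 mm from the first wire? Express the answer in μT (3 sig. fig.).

B ≈ 12.5 μT

Each long wire gives B = μ₀I/(2πd). Distances are d₁ = 0.0576 m and d₂ = 0.0624 m.
B₁ = 2.66×10⁻⁵ T, B₂ = 1.41×10⁻⁵ T.
Between parallel currents the two contributions point in opposite directions, so they subtract. B = |B₁ − B₂| = |2.66×10⁻⁵ − 1.41×10⁻⁵| = 1.25×10⁻⁵ T.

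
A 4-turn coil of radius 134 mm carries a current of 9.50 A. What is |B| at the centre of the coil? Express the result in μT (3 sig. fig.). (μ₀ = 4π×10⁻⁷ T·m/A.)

B ≈ 178 μT

For an N-turn flat coil, B = Nμ₀I/(2R) with R = 0.134 m.
B = 4 × 4.45×10⁻⁵ T = 1.78×10⁻⁴ T.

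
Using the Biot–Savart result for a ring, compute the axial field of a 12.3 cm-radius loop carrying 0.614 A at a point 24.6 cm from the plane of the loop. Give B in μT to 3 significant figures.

On the axis of a circular loop, B = μ₀IR² / [2(R²+z²)^(3/2)].
R² + z² = (0.123)² + (0.246)² = 0.07565 m², and (R²+z²)^(3/2) = 2.08×10⁻² m³.
B = (4π×10⁻⁷ × 0.614 × 0.01513) / (2 × 2.08×10⁻²) = 2.81×10⁻⁷ T.

B ≈ 0.281 μT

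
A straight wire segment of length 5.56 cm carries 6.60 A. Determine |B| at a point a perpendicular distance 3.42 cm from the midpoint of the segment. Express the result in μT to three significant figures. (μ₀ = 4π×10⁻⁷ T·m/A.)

For a finite straight segment, B = (μ₀I/4πd)(sinθ₁ + sinθ₂), where θ₁, θ₂ are the angles from the perpendicular to each end.
The perpendicular from the point meets the wire at its midpoint, so each end is L/2 = 0.0278 m away along the wire.
sinθ₁ = 0.0278/√(0.0278²+0.0342²) = 0.6308; sinθ₂ = 0.0278/√(0.0278²+0.0342²) = 0.6308.
B = (4π×10⁻⁷ × 6.60) / (4π × 0.0342) × (0.6308 + 0.6308) = 2.43×10⁻⁵ T.

B ≈ 24.3 μT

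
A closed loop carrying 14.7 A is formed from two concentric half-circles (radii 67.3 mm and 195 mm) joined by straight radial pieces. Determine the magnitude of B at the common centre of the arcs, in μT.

The radial connectors point toward the centre, so dl × r̂ = 0 and they contribute nothing.
Each semicircle gives μ₀I/(4R): inner arc 6.86×10⁻⁵ T, outer arc 2.37×10⁻⁵ T.
The two arcs carry current in opposite angular senses, so their fields oppose: B = |6.86×10⁻⁵ − 2.37×10⁻⁵| = 4.49×10⁻⁵ T.

B ≈ 44.9 μT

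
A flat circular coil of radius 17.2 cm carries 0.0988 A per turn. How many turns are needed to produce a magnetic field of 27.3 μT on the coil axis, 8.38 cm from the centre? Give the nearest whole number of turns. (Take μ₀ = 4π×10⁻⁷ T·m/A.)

For an N-turn coil, B = Nμ₀IR²/[2(R²+z²)^(3/2)]. A single turn gives B₁ = 2.62×10⁻⁷ T with R = 0.172 m, z = 0.0838 m.
N = B/B₁ = 2.73×10⁻⁵ / 2.62×10⁻⁷ = 104.11.

N = 104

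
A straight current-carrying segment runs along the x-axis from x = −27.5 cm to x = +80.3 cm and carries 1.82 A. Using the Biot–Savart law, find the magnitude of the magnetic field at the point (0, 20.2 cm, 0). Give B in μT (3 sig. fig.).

B ≈ 1.60 μT

For a finite straight segment, B = (μ₀I/4πd)(sinθ₁ + sinθ₂), where θ₁, θ₂ are the angles from the perpendicular to each end.
The perpendicular distance is d = 0.202 m; the end-offsets along the wire are a = 0.275 m and b = 0.803 m.
sinθ₁ = 0.275/√(0.275²+0.202²) = 0.8059; sinθ₂ = 0.803/√(0.803²+0.202²) = 0.9698.
B = (4π×10⁻⁷ × 1.82) / (4π × 0.202) × (0.8059 + 0.9698) = 1.60×10⁻⁶ T.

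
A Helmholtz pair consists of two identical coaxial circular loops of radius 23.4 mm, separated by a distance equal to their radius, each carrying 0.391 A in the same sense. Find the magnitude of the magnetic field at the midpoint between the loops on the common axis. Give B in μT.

Each loop contributes B = μ₀IR²/[2(R²+z²)^(3/2)] on the axis, with z measured from that loop.
Loop 1 (z = 0.0117 m): B₁ = 7.51×10⁻⁶ T. Loop 2 (z = 0.0117 m): B₂ = 7.51×10⁻⁶ T.
The fields add: B = B₁ + B₂ = 1.50×10⁻⁵ T.

B ≈ 15.0 μT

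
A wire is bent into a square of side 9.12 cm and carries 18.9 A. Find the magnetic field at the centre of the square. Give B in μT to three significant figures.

B ≈ 234 μT

Each side is a finite straight segment at perpendicular distance d = a/(2 tan(π/4)) = 0.0456 m from the centre, with end-angles ±π/4.
One side contributes B₁ = (μ₀I/4πd)·2 sin(π/4) = 5.86×10⁻⁵ T.
All 4 sides add in the same direction: B = 4 × 5.86×10⁻⁵ = 2.34×10⁻⁴ T.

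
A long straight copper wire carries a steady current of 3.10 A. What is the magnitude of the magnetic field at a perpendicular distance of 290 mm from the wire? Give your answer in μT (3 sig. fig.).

For an infinitely long straight wire, B = μ₀I/(2πd).
B = (4π×10⁻⁷ × 3.10) / (2π × 0.29) = 2.14×10⁻⁶ T.

B ≈ 2.14 μT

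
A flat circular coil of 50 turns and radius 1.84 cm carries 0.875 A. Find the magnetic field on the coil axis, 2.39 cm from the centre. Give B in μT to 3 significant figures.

B ≈ 339 μT

For an N-turn flat coil, B = Nμ₀IR²/[2(R²+z²)^(3/2)] with R = 0.0184 m, z = 0.0239 m.
B = 50 × 6.78×10⁻⁶ T = 3.39×10⁻⁴ T.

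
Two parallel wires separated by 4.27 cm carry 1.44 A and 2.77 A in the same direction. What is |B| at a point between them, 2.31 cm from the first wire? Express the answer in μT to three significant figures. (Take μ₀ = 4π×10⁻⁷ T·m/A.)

B ≈ 15.8 μT

Each long wire gives B = μ₀I/(2πd). Distances are d₁ = 0.0231 m and d₂ = 0.0196 m.
B₁ = 1.25×10⁻⁵ T, B₂ = 2.83×10⁻⁵ T.
Between parallel currents the two contributions point in opposite directions, so they subtract. B = |B₁ − B₂| = |1.25×10⁻⁵ − 2.83×10⁻⁵| = 1.58×10⁻⁵ T.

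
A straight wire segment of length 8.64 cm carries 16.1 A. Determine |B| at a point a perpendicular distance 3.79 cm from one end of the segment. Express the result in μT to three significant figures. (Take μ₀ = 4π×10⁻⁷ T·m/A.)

B ≈ 38.9 μT

For a finite straight segment, B = (μ₀I/4πd)(sinθ₁ + sinθ₂), where θ₁, θ₂ are the angles from the perpendicular to each end.
The perpendicular foot is at one end, so the two end-offsets along the wire are 0 and L = 0.0864 m.
sinθ₁ = 0/√(0²+0.0379²) = 0.0000; sinθ₂ = 0.0864/√(0.0864²+0.0379²) = 0.9158.
B = (4π×10⁻⁷ × 16.1) / (4π × 0.0379) × (0.0000 + 0.9158) = 3.89×10⁻⁵ T.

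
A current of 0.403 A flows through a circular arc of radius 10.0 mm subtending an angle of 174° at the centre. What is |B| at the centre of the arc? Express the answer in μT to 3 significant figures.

The Biot–Savart field of a circular arc at its centre is B = μ₀Iφ/(4πR), with φ = 3.037 rad.
B = (4π×10⁻⁷ × 0.403 × 3.037) / (4π × 0.01) = 1.22×10⁻⁵ T.

B ≈ 12.2 μT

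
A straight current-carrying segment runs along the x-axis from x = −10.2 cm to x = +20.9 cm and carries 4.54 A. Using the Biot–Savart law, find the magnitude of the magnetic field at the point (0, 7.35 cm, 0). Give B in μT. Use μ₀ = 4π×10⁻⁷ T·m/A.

For a finite straight segment, B = (μ₀I/4πd)(sinθ₁ + sinθ₂), where θ₁, θ₂ are the angles from the perpendicular to each end.
The perpendicular distance is d = 0.0735 m; the end-offsets along the wire are a = 0.102 m and b = 0.209 m.
sinθ₁ = 0.102/√(0.102²+0.0735²) = 0.8113; sinθ₂ = 0.209/√(0.209²+0.0735²) = 0.9434.
B = (4π×10⁻⁷ × 4.54) / (4π × 0.0735) × (0.8113 + 0.9434) = 1.08×10⁻⁵ T.

B ≈ 10.8 μT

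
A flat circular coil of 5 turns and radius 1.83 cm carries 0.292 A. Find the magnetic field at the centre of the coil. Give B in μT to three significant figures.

B ≈ 50.1 μT

For an N-turn flat coil, B = Nμ₀I/(2R) with R = 0.0183 m.
B = 5 × 1.00×10⁻⁵ T = 5.01×10⁻⁵ T.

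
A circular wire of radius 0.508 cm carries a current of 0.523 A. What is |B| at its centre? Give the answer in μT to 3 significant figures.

At the centre of a circular loop the Biot–Savart law gives B = μ₀I/(2R).
B = (4π×10⁻⁷ × 0.523) / (2 × 0.00508) = 6.47×10⁻⁵ T.

B ≈ 64.7 μT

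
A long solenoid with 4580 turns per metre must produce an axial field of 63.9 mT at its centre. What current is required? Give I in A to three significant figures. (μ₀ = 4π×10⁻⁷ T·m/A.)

Inside a long solenoid B = μ₀nI with n = 4580 m⁻¹, so I = B/(μ₀n).
I = 6.39×10⁻² / (4π×10⁻⁷ × 4580) = 11.1 A.

I ≈ 11.1 A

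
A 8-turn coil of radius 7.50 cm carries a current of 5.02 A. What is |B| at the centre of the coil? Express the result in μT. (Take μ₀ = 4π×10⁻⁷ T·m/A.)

B ≈ 336 μT

For an N-turn flat coil, B = Nμ₀I/(2R) with R = 0.075 m.
B = 8 × 4.21×10⁻⁵ T = 3.36×10⁻⁴ T.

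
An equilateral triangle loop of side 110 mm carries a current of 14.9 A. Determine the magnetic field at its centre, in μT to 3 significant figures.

Each side is a finite straight segment at perpendicular distance d = a/(2 tan(π/3)) = 0.03175 m from the centre, with end-angles ±π/3.
One side contributes B₁ = (μ₀I/4πd)·2 sin(π/3) = 8.13×10⁻⁵ T.
All 3 sides add in the same direction: B = 3 × 8.13×10⁻⁵ = 2.44×10⁻⁴ T.

B ≈ 244 μT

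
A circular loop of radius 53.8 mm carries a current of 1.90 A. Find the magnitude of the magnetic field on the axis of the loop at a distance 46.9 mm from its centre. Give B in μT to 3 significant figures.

On the axis of a circular loop, B = μ₀IR² / [2(R²+z²)^(3/2)].
R² + z² = (0.0538)² + (0.0469)² = 0.005094 m², and (R²+z²)^(3/2) = 3.64×10⁻⁴ m³.
B = (4π×10⁻⁷ × 1.90 × 0.002894) / (2 × 3.64×10⁻⁴) = 9.50×10⁻⁶ T.

B ≈ 9.50 μT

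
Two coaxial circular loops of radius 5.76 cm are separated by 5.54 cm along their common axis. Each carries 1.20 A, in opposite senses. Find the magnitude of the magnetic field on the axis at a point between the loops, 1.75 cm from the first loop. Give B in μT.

B ≈ 3.84 μT

Each loop contributes B = μ₀IR²/[2(R²+z²)^(3/2)] on the axis, with z measured from that loop.
Loop 1 (z = 0.0175 m): B₁ = 1.15×10⁻⁵ T. Loop 2 (z = 0.0379 m): B₂ = 7.63×10⁻⁶ T.
The fields oppose: B = |B₁ − B₂| = 3.84×10⁻⁶ T.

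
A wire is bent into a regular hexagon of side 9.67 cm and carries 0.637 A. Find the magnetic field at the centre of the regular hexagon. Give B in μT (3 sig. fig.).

Each side is a finite straight segment at perpendicular distance d = a/(2 tan(π/6)) = 0.08374 m from the centre, with end-angles ±π/6.
One side contributes B₁ = (μ₀I/4πd)·2 sin(π/6) = 7.61×10⁻⁷ T.
All 6 sides add in the same direction: B = 6 × 7.61×10⁻⁷ = 4.56×10⁻⁶ T.

B ≈ 4.56 μT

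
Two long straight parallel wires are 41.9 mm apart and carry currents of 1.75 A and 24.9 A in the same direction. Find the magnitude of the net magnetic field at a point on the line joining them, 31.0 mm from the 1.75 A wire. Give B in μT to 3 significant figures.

Each long wire gives B = μ₀I/(2πd). Distances are d₁ = 0.031 m and d₂ = 0.0109 m.
B₁ = 1.13×10⁻⁵ T, B₂ = 4.57×10⁻⁴ T.
Between parallel currents the two contributions point in opposite directions, so they subtract. B = |B₁ − B₂| = |1.13×10⁻⁵ − 4.57×10⁻⁴| = 4.46×10⁻⁴ T.

B ≈ 446 μT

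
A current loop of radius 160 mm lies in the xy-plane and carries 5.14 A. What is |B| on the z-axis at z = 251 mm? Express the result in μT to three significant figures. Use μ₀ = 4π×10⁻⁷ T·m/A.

On the axis of a circular loop, B = μ₀IR² / [2(R²+z²)^(3/2)].
R² + z² = (0.16)² + (0.251)² = 0.0886 m², and (R²+z²)^(3/2) = 2.64×10⁻² m³.
B = (4π×10⁻⁷ × 5.14 × 0.0256) / (2 × 2.64×10⁻²) = 3.13×10⁻⁶ T.

B ≈ 3.13 μT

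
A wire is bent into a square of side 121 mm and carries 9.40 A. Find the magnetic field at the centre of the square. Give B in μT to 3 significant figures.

B ≈ 87.9 μT

Each side is a finite straight segment at perpendicular distance d = a/(2 tan(π/4)) = 0.0605 m from the centre, with end-angles ±π/4.
One side contributes B₁ = (μ₀I/4πd)·2 sin(π/4) = 2.20×10⁻⁵ T.
All 4 sides add in the same direction: B = 4 × 2.20×10⁻⁵ = 8.79×10⁻⁵ T.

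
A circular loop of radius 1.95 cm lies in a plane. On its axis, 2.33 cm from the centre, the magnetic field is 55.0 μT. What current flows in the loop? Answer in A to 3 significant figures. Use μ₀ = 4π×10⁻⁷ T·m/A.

On the axis of a loop, B = μ₀IR²/[2(R²+z²)^(3/2)], so I = 2B(R²+z²)^(3/2)/(μ₀R²).
R² + z² = 0.0003802 + 0.0005429 = 0.0009231 m²; raised to 3/2 gives 2.80×10⁻⁵ m³.
I = 2 × 5.50×10⁻⁵ × 2.80×10⁻⁵ / (1.26×10⁻⁶ × 0.0003802) = 6.46 A.

I ≈ 6.46 A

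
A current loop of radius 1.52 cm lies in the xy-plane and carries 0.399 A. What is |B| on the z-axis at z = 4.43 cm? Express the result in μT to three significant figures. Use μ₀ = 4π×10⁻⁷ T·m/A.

B ≈ 0.564 μT

On the axis of a circular loop, B = μ₀IR² / [2(R²+z²)^(3/2)].
R² + z² = (0.0152)² + (0.0443)² = 0.002194 m², and (R²+z²)^(3/2) = 1.03×10⁻⁴ m³.
B = (4π×10⁻⁷ × 0.399 × 0.000231) / (2 × 1.03×10⁻⁴) = 5.64×10⁻⁷ T.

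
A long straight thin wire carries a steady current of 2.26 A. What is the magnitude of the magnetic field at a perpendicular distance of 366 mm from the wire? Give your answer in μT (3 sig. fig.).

For an infinitely long straight wire, B = μ₀I/(2πd).
B = (4π×10⁻⁷ × 2.26) / (2π × 0.366) = 1.23×10⁻⁶ T.

B ≈ 1.23 μT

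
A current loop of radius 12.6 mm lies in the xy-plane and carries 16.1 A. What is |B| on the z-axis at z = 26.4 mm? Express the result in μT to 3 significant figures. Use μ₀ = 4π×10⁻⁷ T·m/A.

On the axis of a circular loop, B = μ₀IR² / [2(R²+z²)^(3/2)].
R² + z² = (0.0126)² + (0.0264)² = 0.0008557 m², and (R²+z²)^(3/2) = 2.50×10⁻⁵ m³.
B = (4π×10⁻⁷ × 16.1 × 0.0001588) / (2 × 2.50×10⁻⁵) = 6.42×10⁻⁵ T.

B ≈ 64.2 μT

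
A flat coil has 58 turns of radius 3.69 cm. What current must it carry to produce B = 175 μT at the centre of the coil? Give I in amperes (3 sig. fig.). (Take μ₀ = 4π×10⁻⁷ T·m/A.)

For an N-turn coil, B = Nμ₀I/(2R) with R = 0.0369 m, so I = 2RB/(Nμ₀) = 2 × 0.0369 × 1.75×10⁻⁴ / (58 × 4π×10⁻⁷) = 0.177 A.

I ≈ 0.177 A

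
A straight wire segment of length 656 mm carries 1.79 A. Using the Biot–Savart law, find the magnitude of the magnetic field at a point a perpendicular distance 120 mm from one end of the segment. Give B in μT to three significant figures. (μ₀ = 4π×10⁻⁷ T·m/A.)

B ≈ 1.47 μT

For a finite straight segment, B = (μ₀I/4πd)(sinθ₁ + sinθ₂), where θ₁, θ₂ are the angles from the perpendicular to each end.
The perpendicular foot is at one end, so the two end-offsets along the wire are 0 and L = 0.656 m.
sinθ₁ = 0/√(0²+0.12²) = 0.0000; sinθ₂ = 0.656/√(0.656²+0.12²) = 0.9837.
B = (4π×10⁻⁷ × 1.79) / (4π × 0.12) × (0.0000 + 0.9837) = 1.47×10⁻⁶ T.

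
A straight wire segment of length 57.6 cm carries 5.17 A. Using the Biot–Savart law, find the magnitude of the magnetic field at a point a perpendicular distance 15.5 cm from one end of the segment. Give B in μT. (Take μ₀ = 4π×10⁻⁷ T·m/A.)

For a finite straight segment, B = (μ₀I/4πd)(sinθ₁ + sinθ₂), where θ₁, θ₂ are the angles from the perpendicular to each end.
The perpendicular foot is at one end, so the two end-offsets along the wire are 0 and L = 0.576 m.
sinθ₁ = 0/√(0²+0.155²) = 0.0000; sinθ₂ = 0.576/√(0.576²+0.155²) = 0.9656.
B = (4π×10⁻⁷ × 5.17) / (4π × 0.155) × (0.0000 + 0.9656) = 3.22×10⁻⁶ T.

B ≈ 3.22 μT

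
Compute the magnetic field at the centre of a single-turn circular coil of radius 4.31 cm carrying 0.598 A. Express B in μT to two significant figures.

B ≈ 8.7 μT

At the centre of a circular loop the Biot–Savart law gives B = μ₀I/(2R).
B = (4π×10⁻⁷ × 0.598) / (2 × 0.0431) = 8.72×10⁻⁶ T.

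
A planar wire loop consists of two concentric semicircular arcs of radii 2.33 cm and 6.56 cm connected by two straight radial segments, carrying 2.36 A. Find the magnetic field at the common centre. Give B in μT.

The radial connectors point toward the centre, so dl × r̂ = 0 and they contribute nothing.
Each semicircle gives μ₀I/(4R): inner arc 3.18×10⁻⁵ T, outer arc 1.13×10⁻⁵ T.
The two arcs carry current in opposite angular senses, so their fields oppose: B = |3.18×10⁻⁵ − 1.13×10⁻⁵| = 2.05×10⁻⁵ T.

B ≈ 20.5 μT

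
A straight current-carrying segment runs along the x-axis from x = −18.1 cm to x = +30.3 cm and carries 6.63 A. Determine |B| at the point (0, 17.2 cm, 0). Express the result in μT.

B ≈ 6.15 μT

For a finite straight segment, B = (μ₀I/4πd)(sinθ₁ + sinθ₂), where θ₁, θ₂ are the angles from the perpendicular to each end.
The perpendicular distance is d = 0.172 m; the end-offsets along the wire are a = 0.181 m and b = 0.303 m.
sinθ₁ = 0.181/√(0.181²+0.172²) = 0.7249; sinθ₂ = 0.303/√(0.303²+0.172²) = 0.8697.
B = (4π×10⁻⁷ × 6.63) / (4π × 0.172) × (0.7249 + 0.8697) = 6.15×10⁻⁶ T.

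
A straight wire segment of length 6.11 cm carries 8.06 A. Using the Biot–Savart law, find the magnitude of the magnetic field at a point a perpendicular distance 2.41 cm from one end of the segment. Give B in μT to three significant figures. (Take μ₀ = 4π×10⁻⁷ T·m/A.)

B ≈ 31.1 μT

For a finite straight segment, B = (μ₀I/4πd)(sinθ₁ + sinθ₂), where θ₁, θ₂ are the angles from the perpendicular to each end.
The perpendicular foot is at one end, so the two end-offsets along the wire are 0 and L = 0.0611 m.
sinθ₁ = 0/√(0²+0.0241²) = 0.0000; sinθ₂ = 0.0611/√(0.0611²+0.0241²) = 0.9303.
B = (4π×10⁻⁷ × 8.06) / (4π × 0.0241) × (0.0000 + 0.9303) = 3.11×10⁻⁵ T.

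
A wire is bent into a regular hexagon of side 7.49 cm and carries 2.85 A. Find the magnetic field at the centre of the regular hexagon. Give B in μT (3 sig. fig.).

B ≈ 26.4 μT

Each side is a finite straight segment at perpendicular distance d = a/(2 tan(π/6)) = 0.06487 m from the centre, with end-angles ±π/6.
One side contributes B₁ = (μ₀I/4πd)·2 sin(π/6) = 4.39×10⁻⁶ T.
All 6 sides add in the same direction: B = 6 × 4.39×10⁻⁶ = 2.64×10⁻⁵ T.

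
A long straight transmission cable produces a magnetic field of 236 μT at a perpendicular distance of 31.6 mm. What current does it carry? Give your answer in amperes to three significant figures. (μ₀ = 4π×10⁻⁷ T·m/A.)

For a long straight wire B = μ₀I/(2πd), so I = 2πdB/μ₀.
I = 2π × 0.0316 × 2.36×10⁻⁴ / (4π×10⁻⁷) = 37.3 A.

I ≈ 37.3 A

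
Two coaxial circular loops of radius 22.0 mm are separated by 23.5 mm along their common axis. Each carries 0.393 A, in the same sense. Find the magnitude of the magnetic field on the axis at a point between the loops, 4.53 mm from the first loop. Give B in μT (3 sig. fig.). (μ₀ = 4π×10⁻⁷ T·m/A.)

Each loop contributes B = μ₀IR²/[2(R²+z²)^(3/2)] on the axis, with z measured from that loop.
Loop 1 (z = 0.00453 m): B₁ = 1.05×10⁻⁵ T. Loop 2 (z = 0.01897 m): B₂ = 4.88×10⁻⁶ T.
The fields add: B = B₁ + B₂ = 1.54×10⁻⁵ T.

B ≈ 15.4 μT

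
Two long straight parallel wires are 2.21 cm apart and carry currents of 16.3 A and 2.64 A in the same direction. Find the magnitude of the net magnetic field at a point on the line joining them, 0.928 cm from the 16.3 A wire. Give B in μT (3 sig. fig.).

Each long wire gives B = μ₀I/(2πd). Distances are d₁ = 0.00928 m and d₂ = 0.01282 m.
B₁ = 3.51×10⁻⁴ T, B₂ = 4.12×10⁻⁵ T.
Between parallel currents the two contributions point in opposite directions, so they subtract. B = |B₁ − B₂| = |3.51×10⁻⁴ − 4.12×10⁻⁵| = 3.10×10⁻⁴ T.

B ≈ 310 μT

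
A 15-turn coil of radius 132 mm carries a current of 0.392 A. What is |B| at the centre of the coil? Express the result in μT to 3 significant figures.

For an N-turn flat coil, B = Nμ₀I/(2R) with R = 0.132 m.
B = 15 × 1.87×10⁻⁶ T = 2.80×10⁻⁵ T.

B ≈ 28.0 μT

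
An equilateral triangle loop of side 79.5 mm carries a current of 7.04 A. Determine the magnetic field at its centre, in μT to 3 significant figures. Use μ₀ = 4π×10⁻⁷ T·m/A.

Each side is a finite straight segment at perpendicular distance d = a/(2 tan(π/3)) = 0.02295 m from the centre, with end-angles ±π/3.
One side contributes B₁ = (μ₀I/4πd)·2 sin(π/3) = 5.31×10⁻⁵ T.
All 3 sides add in the same direction: B = 3 × 5.31×10⁻⁵ = 1.59×10⁻⁴ T.

B ≈ 159 μT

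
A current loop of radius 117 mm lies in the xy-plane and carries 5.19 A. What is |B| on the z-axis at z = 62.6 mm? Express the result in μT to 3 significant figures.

B ≈ 19.1 μT

On the axis of a circular loop, B = μ₀IR² / [2(R²+z²)^(3/2)].
R² + z² = (0.117)² + (0.0626)² = 0.01761 m², and (R²+z²)^(3/2) = 2.34×10⁻³ m³.
B = (4π×10⁻⁷ × 5.19 × 0.01369) / (2 × 2.34×10⁻³) = 1.91×10⁻⁵ T.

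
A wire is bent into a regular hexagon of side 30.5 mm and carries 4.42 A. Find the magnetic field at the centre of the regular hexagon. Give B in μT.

B ≈ 100 μT

Each side is a finite straight segment at perpendicular distance d = a/(2 tan(π/6)) = 0.02641 m from the centre, with end-angles ±π/6.
One side contributes B₁ = (μ₀I/4πd)·2 sin(π/6) = 1.67×10⁻⁵ T.
All 6 sides add in the same direction: B = 6 × 1.67×10⁻⁵ = 1.00×10⁻⁴ T.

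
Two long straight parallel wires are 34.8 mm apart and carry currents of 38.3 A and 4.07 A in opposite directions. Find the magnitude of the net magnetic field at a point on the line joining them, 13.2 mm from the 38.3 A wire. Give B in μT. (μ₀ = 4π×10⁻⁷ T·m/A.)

B ≈ 618 μT

Each long wire gives B = μ₀I/(2πd). Distances are d₁ = 0.0132 m and d₂ = 0.0216 m.
B₁ = 5.80×10⁻⁴ T, B₂ = 3.77×10⁻⁵ T.
Between antiparallel currents both contributions point the same way, so they add. B = B₁ + B₂ = 5.80×10⁻⁴ + 3.77×10⁻⁵ = 6.18×10⁻⁴ T.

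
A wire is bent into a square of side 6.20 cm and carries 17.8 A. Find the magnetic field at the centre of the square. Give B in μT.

Each side is a finite straight segment at perpendicular distance d = a/(2 tan(π/4)) = 0.031 m from the centre, with end-angles ±π/4.
One side contributes B₁ = (μ₀I/4πd)·2 sin(π/4) = 8.12×10⁻⁵ T.
All 4 sides add in the same direction: B = 4 × 8.12×10⁻⁵ = 3.25×10⁻⁴ T.

B ≈ 325 μT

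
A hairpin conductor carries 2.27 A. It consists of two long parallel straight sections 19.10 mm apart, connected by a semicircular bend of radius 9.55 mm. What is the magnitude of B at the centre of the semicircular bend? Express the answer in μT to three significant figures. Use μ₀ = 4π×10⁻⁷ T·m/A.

B ≈ 122 μT

The semicircular arc contributes B_arc = μ₀I·π/(4πR) = μ₀I/(4R) = 7.47×10⁻⁵ T.
Each semi-infinite lead is at perpendicular distance R = 0.00955 m from the centre, with the perpendicular foot at its near end, so it contributes μ₀I/(4πR); both point the same way, together 4.75×10⁻⁵ T.
Arc and leads all point the same direction: B = 7.47×10⁻⁵ + 4.75×10⁻⁵ = 1.22×10⁻⁴ T.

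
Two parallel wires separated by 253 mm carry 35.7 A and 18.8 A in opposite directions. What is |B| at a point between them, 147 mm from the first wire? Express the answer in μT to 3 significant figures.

B ≈ 84.0 μT

Each long wire gives B = μ₀I/(2πd). Distances are d₁ = 0.147 m and d₂ = 0.106 m.
B₁ = 4.86×10⁻⁵ T, B₂ = 3.55×10⁻⁵ T.
Between antiparallel currents both contributions point the same way, so they add. B = B₁ + B₂ = 4.86×10⁻⁵ + 3.55×10⁻⁵ = 8.40×10⁻⁵ T.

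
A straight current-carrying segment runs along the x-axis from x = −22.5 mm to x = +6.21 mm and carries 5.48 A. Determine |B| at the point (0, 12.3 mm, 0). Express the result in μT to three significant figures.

For a finite straight segment, B = (μ₀I/4πd)(sinθ₁ + sinθ₂), where θ₁, θ₂ are the angles from the perpendicular to each end.
The perpendicular distance is d = 0.0123 m; the end-offsets along the wire are a = 0.0225 m and b = 0.00621 m.
sinθ₁ = 0.0225/√(0.0225²+0.0123²) = 0.8774; sinθ₂ = 0.00621/√(0.00621²+0.0123²) = 0.4507.
B = (4π×10⁻⁷ × 5.48) / (4π × 0.0123) × (0.8774 + 0.4507) = 5.92×10⁻⁵ T.

B ≈ 59.2 μT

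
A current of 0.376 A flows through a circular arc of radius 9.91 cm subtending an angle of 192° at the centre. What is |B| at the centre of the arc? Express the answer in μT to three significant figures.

B ≈ 1.27 μT

The Biot–Savart field of a circular arc at its centre is B = μ₀Iφ/(4πR), with φ = 3.351 rad.
B = (4π×10⁻⁷ × 0.376 × 3.351) / (4π × 0.0991) = 1.27×10⁻⁶ T.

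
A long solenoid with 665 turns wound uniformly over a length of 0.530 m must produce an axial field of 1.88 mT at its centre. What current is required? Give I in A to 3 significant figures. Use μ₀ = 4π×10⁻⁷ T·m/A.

I ≈ 1.19 A

Inside a long solenoid B = μ₀nI with n = 1255 m⁻¹, so I = B/(μ₀n).
I = 1.88×10⁻³ / (4π×10⁻⁷ × 1255) = 1.19 A.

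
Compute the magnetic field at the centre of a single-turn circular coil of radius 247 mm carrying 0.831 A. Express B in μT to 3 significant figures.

At the centre of a circular loop the Biot–Savart law gives B = μ₀I/(2R).
B = (4π×10⁻⁷ × 0.831) / (2 × 0.247) = 2.11×10⁻⁶ T.

B ≈ 2.11 μT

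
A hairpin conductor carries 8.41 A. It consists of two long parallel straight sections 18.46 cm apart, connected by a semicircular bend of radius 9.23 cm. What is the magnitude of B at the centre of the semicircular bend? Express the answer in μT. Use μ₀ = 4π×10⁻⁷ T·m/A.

B ≈ 46.8 μT

The semicircular arc contributes B_arc = μ₀I·π/(4πR) = μ₀I/(4R) = 2.86×10⁻⁵ T.
Each semi-infinite lead is at perpendicular distance R = 0.0923 m from the centre, with the perpendicular foot at its near end, so it contributes μ₀I/(4πR); both point the same way, together 1.82×10⁻⁵ T.
Arc and leads all point the same direction: B = 2.86×10⁻⁵ + 1.82×10⁻⁵ = 4.68×10⁻⁵ T.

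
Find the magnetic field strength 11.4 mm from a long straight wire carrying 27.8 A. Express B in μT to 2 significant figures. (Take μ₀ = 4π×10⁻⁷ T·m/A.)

For an infinitely long straight wire, B = μ₀I/(2πd).
B = (4π×10⁻⁷ × 27.8) / (2π × 0.0114) = 4.88×10⁻⁴ T.

B ≈ 490 μT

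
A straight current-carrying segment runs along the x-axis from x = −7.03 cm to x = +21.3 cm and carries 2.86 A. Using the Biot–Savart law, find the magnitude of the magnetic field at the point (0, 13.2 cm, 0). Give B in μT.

For a finite straight segment, B = (μ₀I/4πd)(sinθ₁ + sinθ₂), where θ₁, θ₂ are the angles from the perpendicular to each end.
The perpendicular distance is d = 0.132 m; the end-offsets along the wire are a = 0.0703 m and b = 0.213 m.
sinθ₁ = 0.0703/√(0.0703²+0.132²) = 0.4701; sinθ₂ = 0.213/√(0.213²+0.132²) = 0.8500.
B = (4π×10⁻⁷ × 2.86) / (4π × 0.132) × (0.4701 + 0.8500) = 2.86×10⁻⁶ T.

B ≈ 2.86 μT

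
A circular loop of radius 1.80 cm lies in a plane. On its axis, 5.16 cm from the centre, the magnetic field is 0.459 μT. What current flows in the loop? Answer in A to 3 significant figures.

I ≈ 0.368 A

On the axis of a loop, B = μ₀IR²/[2(R²+z²)^(3/2)], so I = 2B(R²+z²)^(3/2)/(μ₀R²).
R² + z² = 0.000324 + 0.002663 = 0.002987 m²; raised to 3/2 gives 1.63×10⁻⁴ m³.
I = 2 × 4.59×10⁻⁷ × 1.63×10⁻⁴ / (1.26×10⁻⁶ × 0.000324) = 0.368 A.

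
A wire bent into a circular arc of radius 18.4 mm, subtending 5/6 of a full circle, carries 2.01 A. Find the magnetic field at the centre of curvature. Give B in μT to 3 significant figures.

The Biot–Savart field of a circular arc at its centre is B = μ₀Iφ/(4πR), with φ = 5.236 rad.
B = (4π×10⁻⁷ × 2.01 × 5.236) / (4π × 0.0184) = 5.72×10⁻⁵ T.

B ≈ 57.2 μT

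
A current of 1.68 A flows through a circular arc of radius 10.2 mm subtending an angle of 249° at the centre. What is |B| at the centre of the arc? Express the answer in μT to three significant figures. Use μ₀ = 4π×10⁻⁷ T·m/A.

B ≈ 71.6 μT

The Biot–Savart field of a circular arc at its centre is B = μ₀Iφ/(4πR), with φ = 4.346 rad.
B = (4π×10⁻⁷ × 1.68 × 4.346) / (4π × 0.0102) = 7.16×10⁻⁵ T.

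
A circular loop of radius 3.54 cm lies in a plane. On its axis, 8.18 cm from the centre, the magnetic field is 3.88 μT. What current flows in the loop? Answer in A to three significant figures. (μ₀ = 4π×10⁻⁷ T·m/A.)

I ≈ 3.49 A

On the axis of a loop, B = μ₀IR²/[2(R²+z²)^(3/2)], so I = 2B(R²+z²)^(3/2)/(μ₀R²).
R² + z² = 0.001253 + 0.006691 = 0.007944 m²; raised to 3/2 gives 7.08×10⁻⁴ m³.
I = 2 × 3.88×10⁻⁶ × 7.08×10⁻⁴ / (1.26×10⁻⁶ × 0.001253) = 3.49 A.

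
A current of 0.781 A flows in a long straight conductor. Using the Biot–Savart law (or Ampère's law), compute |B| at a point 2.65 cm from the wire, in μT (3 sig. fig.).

For an infinitely long straight wire, B = μ₀I/(2πd).
B = (4π×10⁻⁷ × 0.781) / (2π × 0.0265) = 5.89×10⁻⁶ T.

B ≈ 5.89 μT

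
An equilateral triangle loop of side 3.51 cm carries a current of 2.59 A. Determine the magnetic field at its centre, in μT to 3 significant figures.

B ≈ 133 μT

Each side is a finite straight segment at perpendicular distance d = a/(2 tan(π/3)) = 0.01013 m from the centre, with end-angles ±π/3.
One side contributes B₁ = (μ₀I/4πd)·2 sin(π/3) = 4.43×10⁻⁵ T.
All 3 sides add in the same direction: B = 3 × 4.43×10⁻⁵ = 1.33×10⁻⁴ T.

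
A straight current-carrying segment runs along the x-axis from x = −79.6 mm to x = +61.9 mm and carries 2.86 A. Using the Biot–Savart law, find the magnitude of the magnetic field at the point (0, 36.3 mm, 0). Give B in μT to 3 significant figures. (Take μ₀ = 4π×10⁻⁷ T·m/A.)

B ≈ 14.0 μT

For a finite straight segment, B = (μ₀I/4πd)(sinθ₁ + sinθ₂), where θ₁, θ₂ are the angles from the perpendicular to each end.
The perpendicular distance is d = 0.0363 m; the end-offsets along the wire are a = 0.0796 m and b = 0.0619 m.
sinθ₁ = 0.0796/√(0.0796²+0.0363²) = 0.9099; sinθ₂ = 0.0619/√(0.0619²+0.0363²) = 0.8626.
B = (4π×10⁻⁷ × 2.86) / (4π × 0.0363) × (0.9099 + 0.8626) = 1.40×10⁻⁵ T.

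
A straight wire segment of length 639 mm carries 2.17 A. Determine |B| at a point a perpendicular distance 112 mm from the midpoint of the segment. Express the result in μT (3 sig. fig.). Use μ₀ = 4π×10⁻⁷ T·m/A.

B ≈ 3.66 μT

For a finite straight segment, B = (μ₀I/4πd)(sinθ₁ + sinθ₂), where θ₁, θ₂ are the angles from the perpendicular to each end.
The perpendicular from the point meets the wire at its midpoint, so each end is L/2 = 0.3195 m away along the wire.
sinθ₁ = 0.3195/√(0.3195²+0.112²) = 0.9437; sinθ₂ = 0.3195/√(0.3195²+0.112²) = 0.9437.
B = (4π×10⁻⁷ × 2.17) / (4π × 0.112) × (0.9437 + 0.9437) = 3.66×10⁻⁶ T.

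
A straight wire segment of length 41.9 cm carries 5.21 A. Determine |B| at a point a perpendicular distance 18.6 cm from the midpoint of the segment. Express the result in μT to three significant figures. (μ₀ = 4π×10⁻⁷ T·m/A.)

B ≈ 4.19 μT

For a finite straight segment, B = (μ₀I/4πd)(sinθ₁ + sinθ₂), where θ₁, θ₂ are the angles from the perpendicular to each end.
The perpendicular from the point meets the wire at its midpoint, so each end is L/2 = 0.2095 m away along the wire.
sinθ₁ = 0.2095/√(0.2095²+0.186²) = 0.7478; sinθ₂ = 0.2095/√(0.2095²+0.186²) = 0.7478.
B = (4π×10⁻⁷ × 5.21) / (4π × 0.186) × (0.7478 + 0.7478) = 4.19×10⁻⁶ T.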